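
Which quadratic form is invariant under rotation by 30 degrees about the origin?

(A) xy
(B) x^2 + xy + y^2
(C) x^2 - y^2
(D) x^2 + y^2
D

Rotation by 30 degrees sends (x, y) to (sqrt(3)x/2 - y/2, x/2 + sqrt(3)y/2).
Substitute the transformed coordinates into each option and compare with the original:
(A) xy  ->  (sqrt(3)x/2 - y/2)(x/2 + sqrt(3)y/2) = sqrt(3)x^2/4 + xy/2 - sqrt(3)y^2/4   [differs from xy: not invariant]
(B) x^2 + xy + y^2  ->  (sqrt(3)x/2 - y/2)^2 + (sqrt(3)x/2 - y/2)(x/2 + sqrt(3)y/2) + (x/2 + sqrt(3)y/2)^2 = sqrt(3)x^2/4 + x^2 + xy/2 - sqrt(3)y^2/4 + y^2   [differs from x^2 + xy + y^2: not invariant]
(C) x^2 - y^2  ->  (sqrt(3)x/2 - y/2)^2 - (x/2 + sqrt(3)y/2)^2 = x^2/2 - sqrt(3)xy - y^2/2   [differs from x^2 - y^2: not invariant]
(D) x^2 + y^2  ->  (sqrt(3)x/2 - y/2)^2 + (x/2 + sqrt(3)y/2)^2 = x^2 + y^2   [equals x^2 + y^2: invariant]

Only option (D), x^2 + y^2, is unchanged by the transformation.
x^2 + y^2 is the squared distance from the origin, which rotations preserve.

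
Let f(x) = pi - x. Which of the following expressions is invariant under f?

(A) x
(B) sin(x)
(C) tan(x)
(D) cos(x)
B

For f(x) = pi - x:
sin(pi - x) = sin(x), so sine is invariant under this transformation.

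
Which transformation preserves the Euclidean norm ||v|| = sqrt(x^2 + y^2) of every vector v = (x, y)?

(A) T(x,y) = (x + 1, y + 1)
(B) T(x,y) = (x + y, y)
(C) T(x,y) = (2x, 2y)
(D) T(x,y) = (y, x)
D

A transformation preserves a norm if ||T(v)|| = ||v|| for every v; a single vector where the norm changes rules an option out.

(A) T(x,y) = (x + 1, y + 1): v = (1, 0) has norm sqrt((1)^2 + (0)^2) = 1, but T(v) = (2, 1) has norm sqrt(5) -- not preserved.
(B) T(x,y) = (x + y, y): v = (0, 1) has norm sqrt((0)^2 + (1)^2) = 1, but T(v) = (1, 1) has norm sqrt(2) -- not preserved.
(C) T(x,y) = (2x, 2y): v = (1, 0) has norm sqrt((1)^2 + (0)^2) = 1, but T(v) = (2, 0) has norm 2 -- not preserved.
(D) T(x,y) = (y, x): preserves the norm -- it is an orthogonal map (a rotation/reflection), and (y)^2 + (x)^2 simplifies to x^2 + y^2.

Therefore the answer is (D).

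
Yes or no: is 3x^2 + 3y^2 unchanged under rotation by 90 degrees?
Yes

Applying rotation by 90 degrees: x' = x*cos(90 degrees) - y*sin(90 degrees) = -y, y' = x*sin(90 degrees) + y*cos(90 degrees) = x

Substituting into 3x^2 + 3y^2:
3(-y)^2 + 3(x)^2
= 3x^2 + 3y^2

This equals the original expression 3x^2 + 3y^2, so it IS invariant.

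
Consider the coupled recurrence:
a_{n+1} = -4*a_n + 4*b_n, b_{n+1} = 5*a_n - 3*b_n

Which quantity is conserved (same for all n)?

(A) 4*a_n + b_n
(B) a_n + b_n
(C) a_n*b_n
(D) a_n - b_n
B

Replace a_n by a_{n+1} = -4*a_n + 4*b_n and b_n by b_{n+1} = 5*a_n - 3*b_n in each option and simplify:
(A) 4*a_n + b_n  ->  4*(-4*a_n + 4*b_n) + (5*a_n - 3*b_n) = -11*a_n + 13*b_n   [not conserved]
(B) a_n + b_n  ->  (-4*a_n + 4*b_n) + (5*a_n - 3*b_n) = a_n + b_n   [conserved]
(C) a_n*b_n  ->  (-4*a_n + 4*b_n)*(5*a_n - 3*b_n) = -20*a_n^2 + 32*a_n*b_n - 12*b_n^2   [not conserved]
(D) a_n - b_n  ->  (-4*a_n + 4*b_n) - (5*a_n - 3*b_n) = -9*a_n + 7*b_n   [not conserved]

Only (B) a_n + b_n returns to itself after one step, so it is the conserved quantity.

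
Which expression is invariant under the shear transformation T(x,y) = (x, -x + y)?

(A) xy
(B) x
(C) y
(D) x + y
B

Under the shear T(x,y) = (x, -x + y):
Substitute the transformed coordinates into each option and compare with the original:
(A) xy  ->  (x)(-x + y) = -x^2 + xy   [differs from xy: not invariant]
(B) x  ->  (x) = x   [equals x: invariant]
(C) y  ->  (-x + y) = -x + y   [differs from y: not invariant]
(D) x + y  ->  (x) + (-x + y) = y   [differs from x + y: not invariant]

Only option (B), x, is unchanged by the transformation.
A vertical shear moves points parallel to the y-axis, so the x-coordinate (and any function of x alone) is unchanged.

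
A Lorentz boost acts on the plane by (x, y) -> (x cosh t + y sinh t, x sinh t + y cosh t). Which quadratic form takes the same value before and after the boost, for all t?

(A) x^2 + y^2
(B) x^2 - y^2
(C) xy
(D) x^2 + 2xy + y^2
B

Write x' = x cosh t + y sinh t, y' = x sinh t + y cosh t and substitute into each option:
(A) x^2 + y^2: (x cosh t + y sinh t)^2 + (x sinh t + y cosh t)^2 = (x^2 + y^2)(cosh^2 t + sinh^2 t) + 4xy sinh t cosh t = (x^2 + y^2) cosh 2t + 2xy sinh 2t   [not invariant for t != 0]
(B) x^2 - y^2: (x cosh t + y sinh t)^2 - (x sinh t + y cosh t)^2 = x^2(cosh^2 t - sinh^2 t) + 2xy(cosh t sinh t - sinh t cosh t) + y^2(sinh^2 t - cosh^2 t) = x^2 - y^2   [invariant, using cosh^2 t - sinh^2 t = 1]
(C) xy: (x cosh t + y sinh t)(x sinh t + y cosh t) = xy(cosh^2 t + sinh^2 t) + (x^2 + y^2) sinh t cosh t = xy cosh 2t + (x^2 + y^2)(sinh 2t)/2   [not invariant for t != 0]
(D) x^2 + 2xy + y^2: (x' + y')^2 with x' + y' = (x + y)(cosh t + sinh t) = (x + y)e^t, so it becomes (x + y)^2 e^(2t)   [not invariant for t != 0]

Only (B) x^2 - y^2 is unchanged; it is the Minkowski form preserved by Lorentz boosts, just as x^2 + y^2 is preserved by ordinary rotations.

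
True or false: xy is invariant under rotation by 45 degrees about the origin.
False

Applying rotation by 45 degrees: x' = x*cos(45 degrees) - y*sin(45 degrees) = sqrt(2)x/2 - sqrt(2)y/2, y' = x*sin(45 degrees) + y*cos(45 degrees) = sqrt(2)x/2 + sqrt(2)y/2

Substituting into xy:
(sqrt(2)x/2 - sqrt(2)y/2)(sqrt(2)x/2 + sqrt(2)y/2)
= x^2/2 - y^2/2

This differs from the original expression xy, so it is NOT invariant.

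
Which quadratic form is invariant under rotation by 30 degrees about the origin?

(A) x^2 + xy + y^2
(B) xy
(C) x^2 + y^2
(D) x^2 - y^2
C

Rotation by 30 degrees sends (x, y) to (sqrt(3)x/2 - y/2, x/2 + sqrt(3)y/2).
Substitute the transformed coordinates into each option and compare with the original:
(A) x^2 + xy + y^2  ->  (sqrt(3)x/2 - y/2)^2 + (sqrt(3)x/2 - y/2)(x/2 + sqrt(3)y/2) + (x/2 + sqrt(3)y/2)^2 = sqrt(3)x^2/4 + x^2 + xy/2 - sqrt(3)y^2/4 + y^2   [differs from x^2 + xy + y^2: not invariant]
(B) xy  ->  (sqrt(3)x/2 - y/2)(x/2 + sqrt(3)y/2) = sqrt(3)x^2/4 + xy/2 - sqrt(3)y^2/4   [differs from xy: not invariant]
(C) x^2 + y^2  ->  (sqrt(3)x/2 - y/2)^2 + (x/2 + sqrt(3)y/2)^2 = x^2 + y^2   [equals x^2 + y^2: invariant]
(D) x^2 - y^2  ->  (sqrt(3)x/2 - y/2)^2 - (x/2 + sqrt(3)y/2)^2 = x^2/2 - sqrt(3)xy - y^2/2   [differs from x^2 - y^2: not invariant]

Only option (C), x^2 + y^2, is unchanged by the transformation.
x^2 + y^2 is the squared distance from the origin, which rotations preserve.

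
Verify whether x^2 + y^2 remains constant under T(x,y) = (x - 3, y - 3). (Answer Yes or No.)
No

Substitute T(x,y) = (x - 3, y - 3) into the expression and compare with the original.

Original: x^2 + y^2
After applying T: (x - 3)^2 + (y - 3)^2 = x^2 - 6x + y^2 - 6y + 18

This differs from the original x^2 + y^2 (difference: -6x - 6y + 18), so the expression is NOT invariant.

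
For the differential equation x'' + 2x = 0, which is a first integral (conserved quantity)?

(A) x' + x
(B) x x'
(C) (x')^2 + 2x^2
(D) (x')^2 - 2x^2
C

A first integral I satisfies dI/dt = 0 along every solution. Differentiate each option and use the equation of motion:
(A) d/dt[x' + x] = x'' + x' = -2x + x', not identically 0
(B) d/dt[x x'] = (x')^2 + x x'' = (x')^2 - 2x^2, not identically 0
(C) d/dt[(x')^2 + 2x^2] = 2x'x'' + 4x x' = 2x'(-2x) + 4x x' = 0
(D) d/dt[(x')^2 - 2x^2] = 2x'x'' - 4x x' = -8x x', not identically 0

Only (C) has zero time-derivative. So the energy-like quantity (x')^2 + 2x^2 is the first integral.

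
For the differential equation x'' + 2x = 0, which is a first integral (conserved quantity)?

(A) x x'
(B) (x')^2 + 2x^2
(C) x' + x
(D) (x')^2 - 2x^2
B

A first integral I satisfies dI/dt = 0 along every solution. Differentiate each option and use the equation of motion:
(A) d/dt[x x'] = (x')^2 + x x'' = (x')^2 - 2x^2, not identically 0
(B) d/dt[(x')^2 + 2x^2] = 2x'x'' + 4x x' = 2x'(-2x) + 4x x' = 0
(C) d/dt[x' + x] = x'' + x' = -2x + x', not identically 0
(D) d/dt[(x')^2 - 2x^2] = 2x'x'' - 4x x' = -8x x', not identically 0

Only (B) has zero time-derivative. So the energy-like quantity (x')^2 + 2x^2 is the first integral.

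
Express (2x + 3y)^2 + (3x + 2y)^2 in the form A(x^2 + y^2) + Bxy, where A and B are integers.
13(x^2 + y^2) + 24xy

Expanding: (2x + 3y)^2 = 4x^2 + 12xy + 9y^2
(3x + 2y)^2 = 9x^2 + 12xy + 4y^2
Sum = (4+9)(x^2+y^2) + 24xy = 13(x^2 + y^2) + 24xy
This is symmetric in x and y.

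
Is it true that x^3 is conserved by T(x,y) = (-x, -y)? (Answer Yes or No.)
No

Substitute T(x,y) = (-x, -y) into the expression and compare with the original.

Original: x^3
After applying T: (-x)^3 = -x^3

This differs from the original x^3 (difference: -2x^3), so the expression is NOT invariant.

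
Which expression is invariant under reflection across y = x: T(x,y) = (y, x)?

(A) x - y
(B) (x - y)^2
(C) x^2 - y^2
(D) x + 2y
B

The map is reflection across y = x: T(x,y) = (y, x).
Substitute the transformed coordinates into each option and compare with the original:
(A) x - y  ->  (y) - (x) = -x + y   [differs from x - y: not invariant]
(B) (x - y)^2  ->  ((y) - (x))^2 = x^2 - 2xy + y^2   [equals (x - y)^2: invariant]
(C) x^2 - y^2  ->  (y)^2 - (x)^2 = -x^2 + y^2   [differs from x^2 - y^2: not invariant]
(D) x + 2y  ->  (y) + 2(x) = 2x + y   [differs from x + 2y: not invariant]

Only option (B), (x - y)^2, is unchanged by the transformation.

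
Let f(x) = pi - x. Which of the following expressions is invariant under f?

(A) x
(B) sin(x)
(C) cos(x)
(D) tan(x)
B

For f(x) = pi - x:
sin(pi - x) = sin(x), so sine is invariant under this transformation.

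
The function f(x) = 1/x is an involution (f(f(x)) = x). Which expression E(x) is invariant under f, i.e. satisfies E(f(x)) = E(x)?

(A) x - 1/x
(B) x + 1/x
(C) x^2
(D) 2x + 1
B

Replace x by f(x) = 1/x in each option and simplify. As a quick numerical cross-check, also compare E(4) with E(f(4)) = E(1/4).

(A) x - 1/x  ->  (1/x) - 1/(1/x) = -x + 1/x; check: E(4) = 15/4 but E(1/4) = -15/4.   [not invariant]
(B) x + 1/x  ->  (1/x) + 1/(1/x), which simplifies back to x + 1/x; check: E(4) = 17/4, E(1/4) = 17/4.   [invariant]
(C) x^2  ->  (1/x)^2 = x^(-2); check: E(4) = 16 but E(1/4) = 1/16.   [not invariant]
(D) 2x + 1  ->  2(1/x) + 1 = (x + 2)/x; check: E(4) = 9 but E(1/4) = 3/2.   [not invariant]

Only (B) is unchanged. E is symmetric under swapping x with f(x) = 1/x, which is exactly what an involution does.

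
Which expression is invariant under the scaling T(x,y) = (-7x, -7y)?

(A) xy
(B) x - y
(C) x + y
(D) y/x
D

Under the uniform scaling T(x,y) = (-7x, -7y):
Substitute the transformed coordinates into each option and compare with the original:
(A) xy  ->  (-7x)(-7y) = 49xy   [differs from xy: not invariant]
(B) x - y  ->  (-7x) - (-7y) = -7x + 7y   [differs from x - y: not invariant]
(C) x + y  ->  (-7x) + (-7y) = -7x - 7y   [differs from x + y: not invariant]
(D) y/x  ->  (-7y)/(-7x) = y/x   [equals y/x: invariant]

Only option (D), y/x, is unchanged by the transformation.
The common factor -7 cancels in a ratio of coordinates, while sums, products and sums of squares pick up factors of -7 or 49.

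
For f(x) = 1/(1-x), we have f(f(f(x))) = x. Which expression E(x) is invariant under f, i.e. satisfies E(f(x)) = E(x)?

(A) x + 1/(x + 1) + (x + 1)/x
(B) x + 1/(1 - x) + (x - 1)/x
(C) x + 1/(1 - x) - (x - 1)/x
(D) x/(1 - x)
B

Replace x by f(x) = 1/(1 - x) in each option and simplify. As a quick numerical cross-check, also compare E(3) with E(f(3)) = E(-1/2).

(A) x + 1/(x + 1) + (x + 1)/x  ->  (1/(1 - x)) + 1/((1/(1 - x)) + 1) + ((1/(1 - x)) + 1)/(1/(1 - x)) = (-x^3 + 6x^2 - 11x + 7)/(x^2 - 3x + 2); check: E(3) = 55/12 but E(-1/2) = 1/2.   [not invariant]
(B) x + 1/(1 - x) + (x - 1)/x  ->  (1/(1 - x)) + 1/(1 - (1/(1 - x))) + ((1/(1 - x)) - 1)/(1/(1 - x)), which simplifies back to x + 1/(1 - x) + (x - 1)/x; check: E(3) = 19/6, E(-1/2) = 19/6.   [invariant]
(C) x + 1/(1 - x) - (x - 1)/x  ->  (1/(1 - x)) + 1/(1 - (1/(1 - x))) - ((1/(1 - x)) - 1)/(1/(1 - x)) = (x^2(1 - x) - x + (x - 1)^2)/(x(x - 1)); check: E(3) = 11/6 but E(-1/2) = -17/6.   [not invariant]
(D) x/(1 - x)  ->  (1/(1 - x))/(1 - (1/(1 - x))) = -1/x; check: E(3) = -3/2 but E(-1/2) = -1/3.   [not invariant]

Only (B) is unchanged. Indeed f(f(x)) = 1/(1 - 1/(1-x)) = (1-x)/(-x) = (x-1)/x, so E(x) = x + f(x) + f(f(x)) is the sum over the whole 3-cycle; applying f just permutes the three terms cyclically (x -> f(x) -> f(f(x)) -> x), leaving the sum unchanged.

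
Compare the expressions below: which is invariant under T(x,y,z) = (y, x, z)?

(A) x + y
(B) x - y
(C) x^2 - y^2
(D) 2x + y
A

Apply T(x,y,z) = (y, x, z) to each option, i.e. replace (x, y, z) by the transformed coordinates.
Substitute the transformed coordinates into each option and compare with the original:
(A) x + y  ->  (y) + (x) = x + y   [equals x + y: invariant]
(B) x - y  ->  (y) - (x) = -x + y   [differs from x - y: not invariant]
(C) x^2 - y^2  ->  (y)^2 - (x)^2 = -x^2 + y^2   [differs from x^2 - y^2: not invariant]
(D) 2x + y  ->  2(y) + (x) = x + 2y   [differs from 2x + y: not invariant]

Only option (A), x + y, is unchanged by the transformation.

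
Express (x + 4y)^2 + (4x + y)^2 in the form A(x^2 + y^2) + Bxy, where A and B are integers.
17(x^2 + y^2) + 16xy

Expanding: (x + 4y)^2 = x^2 + 8xy + 16y^2
(4x + y)^2 = 16x^2 + 8xy + y^2
Sum = (1+16)(x^2+y^2) + 16xy = 17(x^2 + y^2) + 16xy
This is symmetric in x and y.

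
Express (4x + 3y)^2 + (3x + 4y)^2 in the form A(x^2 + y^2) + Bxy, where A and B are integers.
25(x^2 + y^2) + 48xy

Expanding: (4x + 3y)^2 = 16x^2 + 24xy + 9y^2
(3x + 4y)^2 = 9x^2 + 24xy + 16y^2
Sum = (16+9)(x^2+y^2) + 48xy = 25(x^2 + y^2) + 48xy
This is symmetric in x and y.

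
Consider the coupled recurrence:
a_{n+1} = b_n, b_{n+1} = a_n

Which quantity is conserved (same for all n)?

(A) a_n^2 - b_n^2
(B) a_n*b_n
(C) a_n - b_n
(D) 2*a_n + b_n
B

Replace a_n by a_{n+1} = b_n and b_n by b_{n+1} = a_n in each option and simplify:
(A) a_n^2 - b_n^2  ->  (b_n)^2 - (a_n)^2 = -a_n^2 + b_n^2   [not conserved]
(B) a_n*b_n  ->  (b_n)*(a_n) = a_n*b_n   [conserved]
(C) a_n - b_n  ->  (b_n) - (a_n) = -a_n + b_n   [not conserved]
(D) 2*a_n + b_n  ->  2*(b_n) + (a_n) = a_n + 2*b_n   [not conserved]

Only (B) a_n*b_n returns to itself after one step, so it is the conserved quantity.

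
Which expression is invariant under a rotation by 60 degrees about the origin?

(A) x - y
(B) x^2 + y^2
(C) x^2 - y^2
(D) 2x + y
B

A rotation by 60 degrees sends (x, y) to (x/2 - sqrt(3)y/2, sqrt(3)x/2 + y/2).
Substitute the transformed coordinates into each option and compare with the original:
(A) x - y  ->  (x/2 - sqrt(3)y/2) - (sqrt(3)x/2 + y/2) = -sqrt(3)x/2 + x/2 - sqrt(3)y/2 - y/2   [differs from x - y: not invariant]
(B) x^2 + y^2  ->  (x/2 - sqrt(3)y/2)^2 + (sqrt(3)x/2 + y/2)^2 = x^2 + y^2   [equals x^2 + y^2: invariant]
(C) x^2 - y^2  ->  (x/2 - sqrt(3)y/2)^2 - (sqrt(3)x/2 + y/2)^2 = -x^2/2 - sqrt(3)xy + y^2/2   [differs from x^2 - y^2: not invariant]
(D) 2x + y  ->  2(x/2 - sqrt(3)y/2) + (sqrt(3)x/2 + y/2) = sqrt(3)x/2 + x - sqrt(3)y + y/2   [differs from 2x + y: not invariant]

Only option (B), x^2 + y^2, is unchanged by the transformation.
Geometrically, x^2 + y^2 is the squared distance from the origin, which every rotation about the origin preserves.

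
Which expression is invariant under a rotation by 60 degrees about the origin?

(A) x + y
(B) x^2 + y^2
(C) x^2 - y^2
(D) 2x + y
B

A rotation by 60 degrees sends (x, y) to (x/2 - sqrt(3)y/2, sqrt(3)x/2 + y/2).
Substitute the transformed coordinates into each option and compare with the original:
(A) x + y  ->  (x/2 - sqrt(3)y/2) + (sqrt(3)x/2 + y/2) = x/2 + sqrt(3)x/2 - sqrt(3)y/2 + y/2   [differs from x + y: not invariant]
(B) x^2 + y^2  ->  (x/2 - sqrt(3)y/2)^2 + (sqrt(3)x/2 + y/2)^2 = x^2 + y^2   [equals x^2 + y^2: invariant]
(C) x^2 - y^2  ->  (x/2 - sqrt(3)y/2)^2 - (sqrt(3)x/2 + y/2)^2 = -x^2/2 - sqrt(3)xy + y^2/2   [differs from x^2 - y^2: not invariant]
(D) 2x + y  ->  2(x/2 - sqrt(3)y/2) + (sqrt(3)x/2 + y/2) = sqrt(3)x/2 + x - sqrt(3)y + y/2   [differs from 2x + y: not invariant]

Only option (B), x^2 + y^2, is unchanged by the transformation.
Geometrically, x^2 + y^2 is the squared distance from the origin, which every rotation about the origin preserves.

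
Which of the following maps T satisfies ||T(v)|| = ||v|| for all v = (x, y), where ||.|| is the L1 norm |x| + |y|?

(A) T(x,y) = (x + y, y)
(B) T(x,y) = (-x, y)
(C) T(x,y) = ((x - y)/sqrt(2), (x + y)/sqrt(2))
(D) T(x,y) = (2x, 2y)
B

A transformation preserves a norm if ||T(v)|| = ||v|| for every v; a single vector where the norm changes rules an option out.

(A) T(x,y) = (x + y, y): v = (0, 1) has norm |0| + |1| = 1, but T(v) = (1, 1) has norm 2 -- not preserved.
(B) T(x,y) = (-x, y): preserves the norm -- it only permutes the coordinates and/or flips signs, which leaves |x| + |y| unchanged.
(C) T(x,y) = ((x - y)/sqrt(2), (x + y)/sqrt(2)): v = (1, 0) has norm |1| + |0| = 1, but T(v) = (sqrt(2)/2, sqrt(2)/2) has norm sqrt(2) -- not preserved.
(D) T(x,y) = (2x, 2y): v = (1, 0) has norm |1| + |0| = 1, but T(v) = (2, 0) has norm 2 -- not preserved.

Therefore the answer is (B).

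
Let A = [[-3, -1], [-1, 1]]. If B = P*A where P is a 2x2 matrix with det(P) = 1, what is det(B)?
-4

By the multiplicative property of determinants, det(B) = det(P*A) = det(P) * det(A) = det(A),
so the determinant is invariant under multiplication by any determinant-1 matrix; we just need det(A).

det(A) = (-3)(1) - (-1)(-1) = -3 - 1 = -4

Therefore det(B) = 1 * (-4) = -4.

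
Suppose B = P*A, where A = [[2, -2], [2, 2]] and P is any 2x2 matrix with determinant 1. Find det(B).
8

By the multiplicative property of determinants, det(B) = det(P*A) = det(P) * det(A) = det(A),
so the determinant is invariant under multiplication by any determinant-1 matrix; we just need det(A).

det(A) = (2)(2) - (-2)(2) = 4 - (-4) = 8

Therefore det(B) = 1 * 8 = 8.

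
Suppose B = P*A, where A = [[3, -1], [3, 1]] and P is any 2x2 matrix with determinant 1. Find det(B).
6

By the multiplicative property of determinants, det(B) = det(P*A) = det(P) * det(A) = det(A),
so the determinant is invariant under multiplication by any determinant-1 matrix; we just need det(A).

det(A) = (3)(1) - (-1)(3) = 3 - (-3) = 6

Therefore det(B) = 1 * 6 = 6.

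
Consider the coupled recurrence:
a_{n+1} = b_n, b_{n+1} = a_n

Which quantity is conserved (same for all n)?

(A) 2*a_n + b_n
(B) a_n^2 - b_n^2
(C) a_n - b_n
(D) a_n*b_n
D

Replace a_n by a_{n+1} = b_n and b_n by b_{n+1} = a_n in each option and simplify:
(A) 2*a_n + b_n  ->  2*(b_n) + (a_n) = a_n + 2*b_n   [not conserved]
(B) a_n^2 - b_n^2  ->  (b_n)^2 - (a_n)^2 = -a_n^2 + b_n^2   [not conserved]
(C) a_n - b_n  ->  (b_n) - (a_n) = -a_n + b_n   [not conserved]
(D) a_n*b_n  ->  (b_n)*(a_n) = a_n*b_n   [conserved]

Only (D) a_n*b_n returns to itself after one step, so it is the conserved quantity.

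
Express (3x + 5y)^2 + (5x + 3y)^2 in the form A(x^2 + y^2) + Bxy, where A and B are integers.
34(x^2 + y^2) + 60xy

Expanding: (3x + 5y)^2 = 9x^2 + 30xy + 25y^2
(5x + 3y)^2 = 25x^2 + 30xy + 9y^2
Sum = (9+25)(x^2+y^2) + 60xy = 34(x^2 + y^2) + 60xy
This is symmetric in x and y.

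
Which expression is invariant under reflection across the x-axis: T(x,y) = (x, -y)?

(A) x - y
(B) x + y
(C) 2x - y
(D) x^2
D

The map is reflection across the x-axis: T(x,y) = (x, -y).
Substitute the transformed coordinates into each option and compare with the original:
(A) x - y  ->  (x) - (-y) = x + y   [differs from x - y: not invariant]
(B) x + y  ->  (x) + (-y) = x - y   [differs from x + y: not invariant]
(C) 2x - y  ->  2(x) - (-y) = 2x + y   [differs from 2x - y: not invariant]
(D) x^2  ->  (x)^2 = x^2   [equals x^2: invariant]

Only option (D), x^2, is unchanged by the transformation.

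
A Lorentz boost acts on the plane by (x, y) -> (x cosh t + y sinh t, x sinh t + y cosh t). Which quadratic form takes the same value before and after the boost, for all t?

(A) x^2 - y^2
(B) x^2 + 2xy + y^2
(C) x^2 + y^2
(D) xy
A

Write x' = x cosh t + y sinh t, y' = x sinh t + y cosh t and substitute into each option:
(A) x^2 - y^2: (x cosh t + y sinh t)^2 - (x sinh t + y cosh t)^2 = x^2(cosh^2 t - sinh^2 t) + 2xy(cosh t sinh t - sinh t cosh t) + y^2(sinh^2 t - cosh^2 t) = x^2 - y^2   [invariant, using cosh^2 t - sinh^2 t = 1]
(B) x^2 + 2xy + y^2: (x' + y')^2 with x' + y' = (x + y)(cosh t + sinh t) = (x + y)e^t, so it becomes (x + y)^2 e^(2t)   [not invariant for t != 0]
(C) x^2 + y^2: (x cosh t + y sinh t)^2 + (x sinh t + y cosh t)^2 = (x^2 + y^2)(cosh^2 t + sinh^2 t) + 4xy sinh t cosh t = (x^2 + y^2) cosh 2t + 2xy sinh 2t   [not invariant for t != 0]
(D) xy: (x cosh t + y sinh t)(x sinh t + y cosh t) = xy(cosh^2 t + sinh^2 t) + (x^2 + y^2) sinh t cosh t = xy cosh 2t + (x^2 + y^2)(sinh 2t)/2   [not invariant for t != 0]

Only (A) x^2 - y^2 is unchanged; it is the Minkowski form preserved by Lorentz boosts, just as x^2 + y^2 is preserved by ordinary rotations.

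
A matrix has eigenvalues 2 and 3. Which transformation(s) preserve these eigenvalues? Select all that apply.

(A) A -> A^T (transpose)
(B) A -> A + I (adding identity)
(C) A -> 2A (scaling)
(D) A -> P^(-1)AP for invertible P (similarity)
A and D

Eigenvalues are preserved by:
1. Similarity transformations: A -> P^(-1)AP (same characteristic polynomial)
2. Transpose: A^T has the same eigenvalues as A

Eigenvalues are NOT preserved by:
- Adding identity: eigenvalues become 2+1, 3+1
- Scaling: eigenvalues become 4, 6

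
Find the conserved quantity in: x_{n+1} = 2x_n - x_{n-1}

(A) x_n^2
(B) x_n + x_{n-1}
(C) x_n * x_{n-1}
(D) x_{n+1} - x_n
D

For the recurrence x_{n+1} = 2x_n - x_{n-1}:

If x_{n+1} = 2x_n - x_{n-1}, then:
x_{n+1} - x_n = x_n - x_{n-1}
The first difference is constant throughout the sequence.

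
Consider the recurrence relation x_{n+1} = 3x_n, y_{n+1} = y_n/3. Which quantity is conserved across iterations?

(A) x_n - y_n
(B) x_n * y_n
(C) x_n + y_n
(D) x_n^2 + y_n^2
B

For the recurrence x_{n+1} = 3x_n, y_{n+1} = y_n/3:

x_{n+1} * y_{n+1} = (3x_n) * (y_n/3) = x_n * y_n
The product is conserved.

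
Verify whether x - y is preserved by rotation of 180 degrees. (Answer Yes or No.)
No

Applying rotation by 180 degrees: x' = x*cos(180 degrees) - y*sin(180 degrees) = -x, y' = x*sin(180 degrees) + y*cos(180 degrees) = -y

Substituting into x - y:
(-x) - (-y)
= -x + y

This differs from the original expression x - y, so it is NOT invariant.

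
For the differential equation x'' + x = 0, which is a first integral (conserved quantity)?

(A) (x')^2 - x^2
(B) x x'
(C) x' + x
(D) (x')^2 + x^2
D

A first integral I satisfies dI/dt = 0 along every solution. Differentiate each option and use the equation of motion:
(A) d/dt[(x')^2 - x^2] = 2x'x'' - 2x x' = -4x x', not identically 0
(B) d/dt[x x'] = (x')^2 + x x'' = (x')^2 - x^2, not identically 0
(C) d/dt[x' + x] = x'' + x' = -x + x', not identically 0
(D) d/dt[(x')^2 + x^2] = 2x'x'' + 2x x' = 2x'(-x) + 2x x' = 0

Only (D) has zero time-derivative. So the energy-like quantity (x')^2 + x^2 is the first integral.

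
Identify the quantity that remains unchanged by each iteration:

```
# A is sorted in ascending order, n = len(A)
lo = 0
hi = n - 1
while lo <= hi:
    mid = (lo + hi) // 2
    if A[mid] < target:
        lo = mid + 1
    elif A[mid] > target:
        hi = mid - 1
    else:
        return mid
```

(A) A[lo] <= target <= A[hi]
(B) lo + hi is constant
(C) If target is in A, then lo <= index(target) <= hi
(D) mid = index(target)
C

A loop invariant must hold before the first iteration and be re-established by every execution of the body.

(C) If target is in A, then lo <= index(target) <= hi: Before the loop [lo, hi] = [0, n-1] covers every index. When A[mid] < target, sortedness puts target strictly to the right of mid, so setting lo = mid + 1 keeps index(target) in [lo, hi]; symmetrically for hi = mid - 1. Hence 'if target is in A then lo <= index(target) <= hi' holds after every iteration, and when lo > hi it proves target is absent.

The other options fail:
(A) A[lo] <= target <= A[hi]: fails when target is not in A (e.g. target < A[0] already violates it before the loop), so it is not maintained in general.
(B) lo + hi is constant: each iteration moves exactly one of lo, hi, so lo + hi changes (e.g. 0 + (n-1) becomes (mid+1) + (n-1)).
(D) mid = index(target): mid is just the current probe; it equals index(target) only on the iteration that returns.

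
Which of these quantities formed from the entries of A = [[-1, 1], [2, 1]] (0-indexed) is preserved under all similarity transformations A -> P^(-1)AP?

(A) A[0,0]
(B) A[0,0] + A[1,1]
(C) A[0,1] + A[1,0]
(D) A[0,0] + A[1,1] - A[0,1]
B

A[0,0] + A[1,1] is the trace of A. By the cyclic property of the trace, tr(P^(-1)AP) = tr(APP^(-1)) = tr(A), so it is the same for every matrix similar to A.

The other combinations are not similarity invariants. For example, take P = [[1, 1], [0, 1]] (det P = 1), so P^(-1) = [[1, -1], [0, 1]] and
B = P^(-1)AP = [[-3, -3], [2, 3]].
Evaluating each option on A and on B:
(A) A[0,0]: -1 for A, -3 for B -> changes
(B) A[0,0] + A[1,1]: 0 for A, 0 for B -> unchanged
(C) A[0,1] + A[1,0]: 3 for A, -1 for B -> changes
(D) A[0,0] + A[1,1] - A[0,1]: -1 for A, 3 for B -> changes

Only (B) A[0,0] + A[1,1] = 0 survives (and it does so for every P, not just this one), so it is the invariant.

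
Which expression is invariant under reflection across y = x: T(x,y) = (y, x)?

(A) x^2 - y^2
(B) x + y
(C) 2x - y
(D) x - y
B

The map is reflection across y = x: T(x,y) = (y, x).
Substitute the transformed coordinates into each option and compare with the original:
(A) x^2 - y^2  ->  (y)^2 - (x)^2 = -x^2 + y^2   [differs from x^2 - y^2: not invariant]
(B) x + y  ->  (y) + (x) = x + y   [equals x + y: invariant]
(C) 2x - y  ->  2(y) - (x) = -x + 2y   [differs from 2x - y: not invariant]
(D) x - y  ->  (y) - (x) = -x + y   [differs from x - y: not invariant]

Only option (B), x + y, is unchanged by the transformation.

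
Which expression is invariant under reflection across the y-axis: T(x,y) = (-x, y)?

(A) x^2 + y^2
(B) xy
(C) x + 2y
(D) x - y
A

The map is reflection across the y-axis: T(x,y) = (-x, y).
Substitute the transformed coordinates into each option and compare with the original:
(A) x^2 + y^2  ->  (-x)^2 + (y)^2 = x^2 + y^2   [equals x^2 + y^2: invariant]
(B) xy  ->  (-x)(y) = -xy   [differs from xy: not invariant]
(C) x + 2y  ->  (-x) + 2(y) = -x + 2y   [differs from x + 2y: not invariant]
(D) x - y  ->  (-x) - (y) = -x - y   [differs from x - y: not invariant]

Only option (A), x^2 + y^2, is unchanged by the transformation.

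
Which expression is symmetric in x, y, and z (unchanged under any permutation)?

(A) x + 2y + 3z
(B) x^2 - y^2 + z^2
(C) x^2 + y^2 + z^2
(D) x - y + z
C

A symmetric expression is unchanged when the variables are permuted; here the transformation to test is the swap (x, y) -> (y, x).
A symmetric expression must survive every permutation; the single swap x <-> y already eliminates the distractors, and the keyed expression is also unchanged by x <-> z and y <-> z (each variable enters it in exactly the same way).
Substitute the transformed coordinates into each option and compare with the original:
(A) x + 2y + 3z  ->  (y) + 2(x) + 3z = 2x + y + 3z   [differs from x + 2y + 3z: not invariant]
(B) x^2 - y^2 + z^2  ->  (y)^2 - (x)^2 + z^2 = -x^2 + y^2 + z^2   [differs from x^2 - y^2 + z^2: not invariant]
(C) x^2 + y^2 + z^2  ->  (y)^2 + (x)^2 + z^2 = x^2 + y^2 + z^2   [equals x^2 + y^2 + z^2: invariant]
(D) x - y + z  ->  (y) - (x) + z = -x + y + z   [differs from x - y + z: not invariant]

Only option (C), x^2 + y^2 + z^2, is unchanged by the transformation.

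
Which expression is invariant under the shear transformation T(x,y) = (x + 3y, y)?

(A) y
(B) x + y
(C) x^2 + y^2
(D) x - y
A

Under the shear T(x,y) = (x + 3y, y):
Substitute the transformed coordinates into each option and compare with the original:
(A) y  ->  (y) = y   [equals y: invariant]
(B) x + y  ->  (x + 3y) + (y) = x + 4y   [differs from x + y: not invariant]
(C) x^2 + y^2  ->  (x + 3y)^2 + (y)^2 = x^2 + 6xy + 10y^2   [differs from x^2 + y^2: not invariant]
(D) x - y  ->  (x + 3y) - (y) = x + 2y   [differs from x - y: not invariant]

Only option (A), y, is unchanged by the transformation.
A horizontal shear moves points parallel to the x-axis, so the y-coordinate (and any function of y alone) is unchanged.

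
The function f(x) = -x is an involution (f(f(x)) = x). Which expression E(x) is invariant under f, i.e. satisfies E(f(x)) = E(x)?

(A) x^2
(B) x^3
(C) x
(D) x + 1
A

Replace x by f(x) = -x in each option and simplify. As a quick numerical cross-check, also compare E(3) with E(f(3)) = E(-3).

(A) x^2  ->  (-x)^2, which simplifies back to x^2; check: E(3) = 9, E(-3) = 9.   [invariant]
(B) x^3  ->  (-x)^3 = -x^3; check: E(3) = 27 but E(-3) = -27.   [not invariant]
(C) x  ->  (-x) = -x; check: E(3) = 3 but E(-3) = -3.   [not invariant]
(D) x + 1  ->  (-x) + 1 = 1 - x; check: E(3) = 4 but E(-3) = -2.   [not invariant]

Only (A) is unchanged. E is symmetric under swapping x with f(x) = -x, which is exactly what an involution does.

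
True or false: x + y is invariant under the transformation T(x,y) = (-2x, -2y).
False

Substitute T(x,y) = (-2x, -2y) into the expression and compare with the original.

Original: x + y
After applying T: (-2x) + (-2y) = -2x - 2y

This differs from the original x + y (difference: -3x - 3y), so the expression is NOT invariant.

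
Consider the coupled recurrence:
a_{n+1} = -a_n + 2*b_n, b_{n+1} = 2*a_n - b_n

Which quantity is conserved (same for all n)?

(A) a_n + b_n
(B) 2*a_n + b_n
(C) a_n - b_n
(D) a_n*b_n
A

Replace a_n by a_{n+1} = -a_n + 2*b_n and b_n by b_{n+1} = 2*a_n - b_n in each option and simplify:
(A) a_n + b_n  ->  (-a_n + 2*b_n) + (2*a_n - b_n) = a_n + b_n   [conserved]
(B) 2*a_n + b_n  ->  2*(-a_n + 2*b_n) + (2*a_n - b_n) = 3*b_n   [not conserved]
(C) a_n - b_n  ->  (-a_n + 2*b_n) - (2*a_n - b_n) = -3*a_n + 3*b_n   [not conserved]
(D) a_n*b_n  ->  (-a_n + 2*b_n)*(2*a_n - b_n) = -2*a_n^2 + 5*a_n*b_n - 2*b_n^2   [not conserved]

Only (A) a_n + b_n returns to itself after one step, so it is the conserved quantity.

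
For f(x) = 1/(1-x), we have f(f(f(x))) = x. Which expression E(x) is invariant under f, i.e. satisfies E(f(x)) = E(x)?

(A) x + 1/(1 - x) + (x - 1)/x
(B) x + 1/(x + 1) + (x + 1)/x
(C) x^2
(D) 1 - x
A

Replace x by f(x) = 1/(1 - x) in each option and simplify. As a quick numerical cross-check, also compare E(5) with E(f(5)) = E(-1/4).

(A) x + 1/(1 - x) + (x - 1)/x  ->  (1/(1 - x)) + 1/(1 - (1/(1 - x))) + ((1/(1 - x)) - 1)/(1/(1 - x)), which simplifies back to x + 1/(1 - x) + (x - 1)/x; check: E(5) = 111/20, E(-1/4) = 111/20.   [invariant]
(B) x + 1/(x + 1) + (x + 1)/x  ->  (1/(1 - x)) + 1/((1/(1 - x)) + 1) + ((1/(1 - x)) + 1)/(1/(1 - x)) = (-x^3 + 6x^2 - 11x + 7)/(x^2 - 3x + 2); check: E(5) = 191/30 but E(-1/4) = -23/12.   [not invariant]
(C) x^2  ->  (1/(1 - x))^2 = (x - 1)^(-2); check: E(5) = 25 but E(-1/4) = 1/16.   [not invariant]
(D) 1 - x  ->  1 - (1/(1 - x)) = x/(x - 1); check: E(5) = -4 but E(-1/4) = 5/4.   [not invariant]

Only (A) is unchanged. Indeed f(f(x)) = 1/(1 - 1/(1-x)) = (1-x)/(-x) = (x-1)/x, so E(x) = x + f(x) + f(f(x)) is the sum over the whole 3-cycle; applying f just permutes the three terms cyclically (x -> f(x) -> f(f(x)) -> x), leaving the sum unchanged.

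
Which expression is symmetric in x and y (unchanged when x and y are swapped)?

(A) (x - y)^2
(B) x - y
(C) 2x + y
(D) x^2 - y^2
A

A symmetric expression is unchanged when the variables are permuted; here the transformation to test is the swap (x, y) -> (y, x).
Substitute the transformed coordinates into each option and compare with the original:
(A) (x - y)^2  ->  ((y) - (x))^2 = x^2 - 2xy + y^2   [equals (x - y)^2: invariant]
(B) x - y  ->  (y) - (x) = -x + y   [differs from x - y: not invariant]
(C) 2x + y  ->  2(y) + (x) = x + 2y   [differs from 2x + y: not invariant]
(D) x^2 - y^2  ->  (y)^2 - (x)^2 = -x^2 + y^2   [differs from x^2 - y^2: not invariant]

Only option (A), (x - y)^2, is unchanged by the transformation.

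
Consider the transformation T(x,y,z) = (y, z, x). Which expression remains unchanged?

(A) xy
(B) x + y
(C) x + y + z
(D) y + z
C

Apply T(x,y,z) = (y, z, x) to each option, i.e. replace (x, y, z) by the transformed coordinates.
Substitute the transformed coordinates into each option and compare with the original:
(A) xy  ->  (y)(z) = yz   [differs from xy: not invariant]
(B) x + y  ->  (y) + (z) = y + z   [differs from x + y: not invariant]
(C) x + y + z  ->  (y) + (z) + (x) = x + y + z   [equals x + y + z: invariant]
(D) y + z  ->  (z) + (x) = x + z   [differs from y + z: not invariant]

Only option (C), x + y + z, is unchanged by the transformation.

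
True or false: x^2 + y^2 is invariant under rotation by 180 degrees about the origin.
True

Applying rotation by 180 degrees: x' = x*cos(180 degrees) - y*sin(180 degrees) = -x, y' = x*sin(180 degrees) + y*cos(180 degrees) = -y

Substituting into x^2 + y^2:
(-x)^2 + (-y)^2
= x^2 + y^2

This equals the original expression x^2 + y^2, so it IS invariant.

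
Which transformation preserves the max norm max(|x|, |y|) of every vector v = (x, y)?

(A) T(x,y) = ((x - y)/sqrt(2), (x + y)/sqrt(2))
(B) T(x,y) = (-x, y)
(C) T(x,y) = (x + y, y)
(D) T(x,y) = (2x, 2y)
B

A transformation preserves a norm if ||T(v)|| = ||v|| for every v; a single vector where the norm changes rules an option out.

(A) T(x,y) = ((x - y)/sqrt(2), (x + y)/sqrt(2)): v = (1, 0) has norm max(|1|, |0|) = 1, but T(v) = (sqrt(2)/2, sqrt(2)/2) has norm sqrt(2)/2 -- not preserved.
(B) T(x,y) = (-x, y): preserves the norm -- it only permutes the coordinates and/or flips signs, which leaves max(|x|, |y|) unchanged.
(C) T(x,y) = (x + y, y): v = (1, 1) has norm max(|1|, |1|) = 1, but T(v) = (2, 1) has norm 2 -- not preserved.
(D) T(x,y) = (2x, 2y): v = (1, 0) has norm max(|1|, |0|) = 1, but T(v) = (2, 0) has norm 2 -- not preserved.

Therefore the answer is (B).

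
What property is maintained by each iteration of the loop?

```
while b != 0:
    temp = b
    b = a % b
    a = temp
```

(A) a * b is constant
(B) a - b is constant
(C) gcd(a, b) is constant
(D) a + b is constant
C

A loop invariant must hold before the first iteration and be re-established by every execution of the body.

(C) gcd(a, b) is constant: One iteration replaces (a, b) by (b, a mod b). Since a mod b = a - q*b for an integer q, any common divisor of a and b divides b and a mod b, and conversely; hence gcd(b, a mod b) = gcd(a, b). For instance (29, 6) -> (6, 5) keeps gcd = 1. At exit b = 0 and a = gcd of the original inputs.

The other options fail:
(A) a * b is constant: e.g. (a, b) = (29, 6) -> (6, 5): the product goes from 174 to 30.
(B) a - b is constant: e.g. (a, b) = (29, 6) -> (6, 5): the difference goes from 23 to 1.
(D) a + b is constant: e.g. (a, b) = (29, 6) -> (6, 5): the sum goes from 35 to 11.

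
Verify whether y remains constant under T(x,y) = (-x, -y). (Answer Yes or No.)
No

Substitute T(x,y) = (-x, -y) into the expression and compare with the original.

Original: y
After applying T: (-y) = -y

This differs from the original y (difference: -2y), so the expression is NOT invariant.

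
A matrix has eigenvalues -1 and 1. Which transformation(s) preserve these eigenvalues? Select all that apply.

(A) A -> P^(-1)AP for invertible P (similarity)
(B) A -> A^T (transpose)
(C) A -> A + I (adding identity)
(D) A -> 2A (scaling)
A and B

Eigenvalues are preserved by:
1. Similarity transformations: A -> P^(-1)AP (same characteristic polynomial)
2. Transpose: A^T has the same eigenvalues as A

Eigenvalues are NOT preserved by:
- Adding identity: eigenvalues become -1+1, 1+1
- Scaling: eigenvalues become -2, 2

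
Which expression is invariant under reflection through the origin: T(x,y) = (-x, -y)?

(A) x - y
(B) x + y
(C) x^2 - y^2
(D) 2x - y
C

The map is reflection through the origin: T(x,y) = (-x, -y).
Substitute the transformed coordinates into each option and compare with the original:
(A) x - y  ->  (-x) - (-y) = -x + y   [differs from x - y: not invariant]
(B) x + y  ->  (-x) + (-y) = -x - y   [differs from x + y: not invariant]
(C) x^2 - y^2  ->  (-x)^2 - (-y)^2 = x^2 - y^2   [equals x^2 - y^2: invariant]
(D) 2x - y  ->  2(-x) - (-y) = -2x + y   [differs from 2x - y: not invariant]

Only option (C), x^2 - y^2, is unchanged by the transformation.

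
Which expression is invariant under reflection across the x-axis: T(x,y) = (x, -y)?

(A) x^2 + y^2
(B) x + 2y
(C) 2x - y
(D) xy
A

The map is reflection across the x-axis: T(x,y) = (x, -y).
Substitute the transformed coordinates into each option and compare with the original:
(A) x^2 + y^2  ->  (x)^2 + (-y)^2 = x^2 + y^2   [equals x^2 + y^2: invariant]
(B) x + 2y  ->  (x) + 2(-y) = x - 2y   [differs from x + 2y: not invariant]
(C) 2x - y  ->  2(x) - (-y) = 2x + y   [differs from 2x - y: not invariant]
(D) xy  ->  (x)(-y) = -xy   [differs from xy: not invariant]

Only option (A), x^2 + y^2, is unchanged by the transformation.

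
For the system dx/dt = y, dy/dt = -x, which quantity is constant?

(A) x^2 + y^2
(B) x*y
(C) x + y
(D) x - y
A

A first integral I satisfies dI/dt = 0 along every solution. Differentiate each option and use the equation of motion:
(A) d/dt[x^2 + y^2] = 2x*dx/dt + 2y*dy/dt = 2x*y + 2y*(-x) = 0
(B) d/dt[x*y] = (dx/dt)y + x(dy/dt) = y^2 - x^2, not identically 0
(C) d/dt[x + y] = y + (-x) = y - x, not identically 0
(D) d/dt[x - y] = y - (-x) = x + y, not identically 0

Only (A) has zero time-derivative. So x^2 + y^2 (the squared radius; trajectories are circles) is the conserved quantity.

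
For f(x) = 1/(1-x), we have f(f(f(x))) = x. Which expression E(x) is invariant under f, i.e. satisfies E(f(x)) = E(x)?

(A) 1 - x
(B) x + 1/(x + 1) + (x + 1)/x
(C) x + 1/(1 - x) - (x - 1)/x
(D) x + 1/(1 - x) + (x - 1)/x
D

Replace x by f(x) = 1/(1 - x) in each option and simplify. As a quick numerical cross-check, also compare E(5) with E(f(5)) = E(-1/4).

(A) 1 - x  ->  1 - (1/(1 - x)) = x/(x - 1); check: E(5) = -4 but E(-1/4) = 5/4.   [not invariant]
(B) x + 1/(x + 1) + (x + 1)/x  ->  (1/(1 - x)) + 1/((1/(1 - x)) + 1) + ((1/(1 - x)) + 1)/(1/(1 - x)) = (-x^3 + 6x^2 - 11x + 7)/(x^2 - 3x + 2); check: E(5) = 191/30 but E(-1/4) = -23/12.   [not invariant]
(C) x + 1/(1 - x) - (x - 1)/x  ->  (1/(1 - x)) + 1/(1 - (1/(1 - x))) - ((1/(1 - x)) - 1)/(1/(1 - x)) = (x^2(1 - x) - x + (x - 1)^2)/(x(x - 1)); check: E(5) = 79/20 but E(-1/4) = -89/20.   [not invariant]
(D) x + 1/(1 - x) + (x - 1)/x  ->  (1/(1 - x)) + 1/(1 - (1/(1 - x))) + ((1/(1 - x)) - 1)/(1/(1 - x)), which simplifies back to x + 1/(1 - x) + (x - 1)/x; check: E(5) = 111/20, E(-1/4) = 111/20.   [invariant]

Only (D) is unchanged. Indeed f(f(x)) = 1/(1 - 1/(1-x)) = (1-x)/(-x) = (x-1)/x, so E(x) = x + f(x) + f(f(x)) is the sum over the whole 3-cycle; applying f just permutes the three terms cyclically (x -> f(x) -> f(f(x)) -> x), leaving the sum unchanged.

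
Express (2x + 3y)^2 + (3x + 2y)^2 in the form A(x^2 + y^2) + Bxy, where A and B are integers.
13(x^2 + y^2) + 24xy

Expanding: (2x + 3y)^2 = 4x^2 + 12xy + 9y^2
(3x + 2y)^2 = 9x^2 + 12xy + 4y^2
Sum = (4+9)(x^2+y^2) + 24xy = 13(x^2 + y^2) + 24xy
This is symmetric in x and y.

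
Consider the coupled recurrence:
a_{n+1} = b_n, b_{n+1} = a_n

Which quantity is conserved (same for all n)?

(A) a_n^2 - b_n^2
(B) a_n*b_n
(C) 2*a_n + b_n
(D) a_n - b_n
B

Replace a_n by a_{n+1} = b_n and b_n by b_{n+1} = a_n in each option and simplify:
(A) a_n^2 - b_n^2  ->  (b_n)^2 - (a_n)^2 = -a_n^2 + b_n^2   [not conserved]
(B) a_n*b_n  ->  (b_n)*(a_n) = a_n*b_n   [conserved]
(C) 2*a_n + b_n  ->  2*(b_n) + (a_n) = a_n + 2*b_n   [not conserved]
(D) a_n - b_n  ->  (b_n) - (a_n) = -a_n + b_n   [not conserved]

Only (B) a_n*b_n returns to itself after one step, so it is the conserved quantity.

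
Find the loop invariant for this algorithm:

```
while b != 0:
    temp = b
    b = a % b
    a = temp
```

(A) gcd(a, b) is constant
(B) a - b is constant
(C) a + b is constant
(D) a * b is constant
A

A loop invariant must hold before the first iteration and be re-established by every execution of the body.

(A) gcd(a, b) is constant: One iteration replaces (a, b) by (b, a mod b). Since a mod b = a - q*b for an integer q, any common divisor of a and b divides b and a mod b, and conversely; hence gcd(b, a mod b) = gcd(a, b). For instance (23, 6) -> (6, 5) keeps gcd = 1. At exit b = 0 and a = gcd of the original inputs.

The other options fail:
(B) a - b is constant: e.g. (a, b) = (23, 6) -> (6, 5): the difference goes from 17 to 1.
(C) a + b is constant: e.g. (a, b) = (23, 6) -> (6, 5): the sum goes from 29 to 11.
(D) a * b is constant: e.g. (a, b) = (23, 6) -> (6, 5): the product goes from 138 to 30.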